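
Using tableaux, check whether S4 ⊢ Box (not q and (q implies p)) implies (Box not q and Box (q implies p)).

Valid in S4

Tableau for the negation not (Box (not q and (q implies p)) implies (Box not q and Box (q implies p))):
1. not (Box (not q and (q implies p)) implies (Box not q and Box (q implies p))), w0
2. Box (not q and (q implies p)), w0   [neg-implies-rule on 1]
3. not (Box not q and Box (q implies p)), w0   [neg-implies-rule on 1]
4. not q and (q implies p), w0   [Box-rule on 2 via w0Rw0]
5. not q, w0   [and-rule on 4]
6. q implies p, w0   [and-rule on 4]
7. not Box (q implies p), w0   [neg-and-rule on 3 (branches; this branch)]
8. p, w0   [implies-rule on 6 (branches; this branch)]
9. not (q implies p), w1   [neg-Box-rule on 7: fresh world w1, w0Rw1]
10. q, w1   [neg-implies-rule on 9]
11. not p, w1   [neg-implies-rule on 9]
12. not q and (q implies p), w1   [Box-rule on 2 via w0Rw1]
13. not q, w1   [and-rule on 12]
14. q implies p, w1   [and-rule on 12]
Accessibility: w0Rw0, w0Rw1, w1Rw1
Branch closes: q and not q both at w1.
Every branch of the negation's tableau closes; the branch above is one of them.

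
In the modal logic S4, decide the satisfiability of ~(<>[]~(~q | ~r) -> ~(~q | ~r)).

Yes, satisfiable

1. ~(<>[]~(~q | ~r) -> ~(~q | ~r)), w0
2. <>[]~(~q | ~r), w0
3. ~q | ~r, w0
4. ~r, w0
5. []~(~q | ~r), w1
6. ~(~q | ~r), w1
7. q, w1
8. r, w1
Accessibility: w0Rw0, w0Rw1, w1Rw1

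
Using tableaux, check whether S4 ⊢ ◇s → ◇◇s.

Yes, valid

Tableau for the negation ¬(◇s → ◇◇s):
1. ¬(◇s → ◇◇s), u
2. ◇s, u   [¬→-rule on 1]
3. ¬◇◇s, u   [¬→-rule on 1]
4. ¬◇s, u   [¬◇-rule on 3 via uRu]
5. ¬s, u   [¬◇-rule on 4 via uRu]
6. s, v   [◇-rule on 2: fresh world v, uRv]
7. ¬◇s, v   [¬◇-rule on 3 via uRv]
8. ¬s, v   [¬◇-rule on 4 via uRv]
Accessibility: uRu, uRv, vRv
Branch closes: s and ¬s both at v.
All branches of the negation close; one closing branch shown above.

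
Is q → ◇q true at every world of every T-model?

Yes, valid

Tableau for the negation ¬(q → ◇q):
1. ¬(q → ◇q), w0
2. q, w0
3. ¬◇q, w0
4. ¬q, w0
Accessibility: w0Rw0
Branch closes: q and ¬q both at w0.
Every branch of the negation's tableau closes; the branch above is one of them.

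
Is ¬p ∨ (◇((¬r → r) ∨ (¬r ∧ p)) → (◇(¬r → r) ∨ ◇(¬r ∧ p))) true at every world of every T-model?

Tableau for the negation ¬(¬p ∨ (◇((¬r → r) ∨ (¬r ∧ p)) → (◇(¬r → r) ∨ ◇(¬r ∧ p)))):
1. ¬(¬p ∨ (◇((¬r → r) ∨ (¬r ∧ p)) → (◇(¬r → r) ∨ ◇(¬r ∧ p)))), 0
2. p, 0
3. ¬(◇((¬r → r) ∨ (¬r ∧ p)) → (◇(¬r → r) ∨ ◇(¬r ∧ p))), 0
4. ◇((¬r → r) ∨ (¬r ∧ p)), 0
5. ¬(◇(¬r → r) ∨ ◇(¬r ∧ p)), 0
6. ¬◇(¬r → r), 0
7. ¬◇(¬r ∧ p), 0
8. ¬(¬r → r), 0
9. ¬r, 0
10. ¬(¬r ∧ p), 0
11. ¬p, 0
Accessibility: 0R0
Branch closes: p and ¬p both at 0.
All branches of the negation close; one closing branch shown above.

Yes, valid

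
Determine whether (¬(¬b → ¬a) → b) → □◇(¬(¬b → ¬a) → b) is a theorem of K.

Not valid

Tableau for the negation ¬((¬(¬b → ¬a) → b) → □◇(¬(¬b → ¬a) → b)):
1. ¬((¬(¬b → ¬a) → b) → □◇(¬(¬b → ¬a) → b)), w0
2. ¬(¬b → ¬a) → b, w0
3. ¬□◇(¬(¬b → ¬a) → b), w0
4. b, w0
5. ¬◇(¬(¬b → ¬a) → b), w1
Accessibility: w0Rw1
The negation has an open branch (countermodel exists).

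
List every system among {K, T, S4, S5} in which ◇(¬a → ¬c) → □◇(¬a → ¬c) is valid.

S5

S4-tableau for the negation ¬(◇(¬a → ¬c) → □◇(¬a → ¬c)):
1. ¬(◇(¬a → ¬c) → □◇(¬a → ¬c)), u
2. ◇(¬a → ¬c), u
3. ¬□◇(¬a → ¬c), u
4. ¬a → ¬c, v
5. ¬c, v
6. ¬◇(¬a → ¬c), w
7. ¬(¬a → ¬c), w
8. ¬a, w
9. c, w
Accessibility: uRu, uRv, uRw, vRv, wRw
Complete open branch: countermodel on an S4-frame, so not valid in S4, nor in K, T (the same frame is also a K-frame and a T-frame).
S5-tableau for the negation ¬(◇(¬a → ¬c) → □◇(¬a → ¬c)):
1. ¬(◇(¬a → ¬c) → □◇(¬a → ¬c)), u
2. ◇(¬a → ¬c), u
3. ¬□◇(¬a → ¬c), u
4. ¬a → ¬c, v
5. ¬c, v
6. ¬◇(¬a → ¬c), w
7. ¬(¬a → ¬c), u
8. ¬a, u
9. c, u
10. ¬(¬a → ¬c), v
11. ¬a, v
12. c, v
Accessibility: uRu, uRv, uRw, vRu, vRv, vRw, wRu, wRv, wRw
Branch closes: c and ¬c both at v.
Every branch closes (one shown): valid in S5.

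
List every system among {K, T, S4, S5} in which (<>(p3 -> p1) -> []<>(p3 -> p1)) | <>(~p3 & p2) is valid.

S5

S4-tableau for the negation ~((<>(p3 -> p1) -> []<>(p3 -> p1)) | <>(~p3 & p2)):
1. ~((<>(p3 -> p1) -> []<>(p3 -> p1)) | <>(~p3 & p2)), w0
2. ~(<>(p3 -> p1) -> []<>(p3 -> p1)), w0   [~|-rule on 1]
3. ~<>(~p3 & p2), w0   [~|-rule on 1]
4. <>(p3 -> p1), w0   [~->-rule on 2]
5. ~[]<>(p3 -> p1), w0   [~->-rule on 2]
6. ~(~p3 & p2), w0   [~<>-rule on 3 via w0Rw0]
7. ~p2, w0   [~&-rule on 6 (branches; this branch)]
8. p3 -> p1, w1   [<>-rule on 4: fresh world w1, w0Rw1]
9. ~(~p3 & p2), w1   [~<>-rule on 3 via w0Rw1]
10. p1, w1   [->-rule on 8 (branches; this branch)]
11. ~p2, w1   [~&-rule on 9 (branches; this branch)]
12. ~<>(p3 -> p1), w2   [~[]-rule on 5: fresh world w2, w0Rw2]
13. ~(~p3 & p2), w2   [~<>-rule on 3 via w0Rw2]
14. ~(p3 -> p1), w2   [~<>-rule on 12 via w2Rw2]
15. p3, w2   [~->-rule on 14]
16. ~p1, w2   [~->-rule on 14]
17. ~p2, w2   [~&-rule on 13 (branches; this branch)]
Accessibility: w0Rw0, w0Rw1, w0Rw2, w1Rw1, w2Rw2
Complete open branch: countermodel on an S4-frame, so not valid in S4, nor in K, T (the same frame is also a K-frame and a T-frame).
S5-tableau for the negation ~((<>(p3 -> p1) -> []<>(p3 -> p1)) | <>(~p3 & p2)):
1. ~((<>(p3 -> p1) -> []<>(p3 -> p1)) | <>(~p3 & p2)), w0
2. ~(<>(p3 -> p1) -> []<>(p3 -> p1)), w0   [~|-rule on 1]
3. ~<>(~p3 & p2), w0   [~|-rule on 1]
4. <>(p3 -> p1), w0   [~->-rule on 2]
5. ~[]<>(p3 -> p1), w0   [~->-rule on 2]
6. ~(~p3 & p2), w0   [~<>-rule on 3 via w0Rw0]
7. ~p2, w0   [~&-rule on 6 (branches; this branch)]
8. p3 -> p1, w1   [<>-rule on 4: fresh world w1, w0Rw1]
9. ~(~p3 & p2), w1   [~<>-rule on 3 via w0Rw1]
10. p1, w1   [->-rule on 8 (branches; this branch)]
11. ~p2, w1   [~&-rule on 9 (branches; this branch)]
12. ~<>(p3 -> p1), w2   [~[]-rule on 5: fresh world w2, w0Rw2]
13. ~(~p3 & p2), w2   [~<>-rule on 3 via w0Rw2]
14. ~(p3 -> p1), w0   [~<>-rule on 12 via w2Rw0]
15. p3, w0   [~->-rule on 14]
16. ~p1, w0   [~->-rule on 14]
17. ~(p3 -> p1), w1   [~<>-rule on 12 via w2Rw1]
18. p3, w1   [~->-rule on 17]
19. ~p1, w1   [~->-rule on 17]
Accessibility: w0Rw0, w0Rw1, w0Rw2, w1Rw0, w1Rw1, w1Rw2, w2Rw0, w2Rw1, w2Rw2
Branch closes: p1 and ~p1 both at w1.
Every branch closes (one shown): valid in S5.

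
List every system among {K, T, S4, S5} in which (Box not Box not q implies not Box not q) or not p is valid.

T, S4, S5

T-tableau for the negation not ((Box not Box not q implies not Box not q) or not p):
1. not ((Box not Box not q implies not Box not q) or not p), u
2. not (Box not Box not q implies not Box not q), u
3. p, u
4. Box not Box not q, u
5. Box not q, u
6. not Box not q, u
7. not q, u
8. q, v
9. not Box not q, v
10. not q, v
Accessibility: uRu, uRv, vRv
Branch closes: q and not q both at v.
Every branch closes (one shown): valid in T, hence also in S4, S5 (every theorem of T is a theorem of S4 and S5).
K-tableau for the negation not ((Box not Box not q implies not Box not q) or not p):
1. not ((Box not Box not q implies not Box not q) or not p), u
2. not (Box not Box not q implies not Box not q), u
3. p, u
4. Box not Box not q, u
5. Box not q, u
Complete open branch: countermodel on a K-frame, so not valid in K.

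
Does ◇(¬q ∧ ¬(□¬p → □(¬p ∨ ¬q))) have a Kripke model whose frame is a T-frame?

Unsatisfiable

1. ◇(¬q ∧ ¬(□¬p → □(¬p ∨ ¬q))), 0
2. ¬q ∧ ¬(□¬p → □(¬p ∨ ¬q)), 1
3. ¬q, 1
4. ¬(□¬p → □(¬p ∨ ¬q)), 1
5. □¬p, 1
6. ¬□(¬p ∨ ¬q), 1
7. ¬p, 1
8. ¬(¬p ∨ ¬q), 2
9. p, 2
10. q, 2
11. ¬p, 2
Accessibility: 0R0, 0R1, 1R1, 1R2, 2R2
Branch closes: p and ¬p both at 2.
Every branch closes; the branch above is one of them.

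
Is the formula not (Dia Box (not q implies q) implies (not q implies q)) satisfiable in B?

No, unsatisfiable

1. not (Dia Box (not q implies q) implies (not q implies q)), u
2. Dia Box (not q implies q), u   [neg-implies-rule on 1]
3. not (not q implies q), u   [neg-implies-rule on 1]
4. not q, u   [neg-implies-rule on 3]
5. Box (not q implies q), v   [Dia-rule on 2: fresh world v, uRv]
6. not q implies q, u   [Box-rule on 5 via vRu]
7. not q implies q, v   [Box-rule on 5 via vRv]
8. q, u   [implies-rule on 6 (branches; this branch)]
Accessibility: uRu, uRv, vRu, vRv
Branch closes: q and not q both at u.
All branches of the tableau close; one closing branch shown above.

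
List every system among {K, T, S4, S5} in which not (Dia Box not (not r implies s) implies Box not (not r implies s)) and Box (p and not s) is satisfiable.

K, T, S4

S5-tableau for the formula:
1. not (Dia Box not (not r implies s) implies Box not (not r implies s)) and Box (p and not s), 0
2. not (Dia Box not (not r implies s) implies Box not (not r implies s)), 0   [and-rule on 1]
3. Box (p and not s), 0   [and-rule on 1]
4. Dia Box not (not r implies s), 0   [neg-implies-rule on 2]
5. not Box not (not r implies s), 0   [neg-implies-rule on 2]
6. p and not s, 0   [Box-rule on 3 via 0R0]
7. p, 0   [and-rule on 6]
8. not s, 0   [and-rule on 6]
9. Box not (not r implies s), 1   [Dia-rule on 4: fresh world 1, 0R1]
10. p and not s, 1   [Box-rule on 3 via 0R1]
11. p, 1   [and-rule on 10]
12. not s, 1   [and-rule on 10]
13. not (not r implies s), 0   [Box-rule on 9 via 1R0]
14. not r, 0   [neg-implies-rule on 13]
15. not (not r implies s), 1   [Box-rule on 9 via 1R1]
16. not r, 1   [neg-implies-rule on 15]
17. not r implies s, 2   [neg-Box-rule on 5: fresh world 2, 0R2]
18. p and not s, 2   [Box-rule on 3 via 0R2]
19. p, 2   [and-rule on 18]
20. not s, 2   [and-rule on 18]
21. not (not r implies s), 2   [Box-rule on 9 via 1R2]
22. not r, 2   [neg-implies-rule on 21]
23. s, 2   [implies-rule on 17 (branches; this branch)]
Accessibility: 0R0, 0R1, 0R2, 1R0, 1R1, 1R2, 2R0, 2R1, 2R2
Branch closes: s and not s both at 2.
Every branch closes (one shown): unsatisfiable in S5.
S4-tableau for the formula:
1. not (Dia Box not (not r implies s) implies Box not (not r implies s)) and Box (p and not s), 0
2. not (Dia Box not (not r implies s) implies Box not (not r implies s)), 0   [and-rule on 1]
3. Box (p and not s), 0   [and-rule on 1]
4. Dia Box not (not r implies s), 0   [neg-implies-rule on 2]
5. not Box not (not r implies s), 0   [neg-implies-rule on 2]
6. p and not s, 0   [Box-rule on 3 via 0R0]
7. p, 0   [and-rule on 6]
8. not s, 0   [and-rule on 6]
9. Box not (not r implies s), 1   [Dia-rule on 4: fresh world 1, 0R1]
10. p and not s, 1   [Box-rule on 3 via 0R1]
11. p, 1   [and-rule on 10]
12. not s, 1   [and-rule on 10]
13. not (not r implies s), 1   [Box-rule on 9 via 1R1]
14. not r, 1   [neg-implies-rule on 13]
15. not r implies s, 2   [neg-Box-rule on 5: fresh world 2, 0R2]
16. p and not s, 2   [Box-rule on 3 via 0R2]
17. p, 2   [and-rule on 16]
18. not s, 2   [and-rule on 16]
19. r, 2   [implies-rule on 15 (branches; this branch)]
Accessibility: 0R0, 0R1, 0R2, 1R1, 2R2
Complete open branch: satisfiable in S4, hence also in K, T (this S4-model is also a K-model and a T-model).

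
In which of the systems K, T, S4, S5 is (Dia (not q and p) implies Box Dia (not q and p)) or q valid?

S5

S5-tableau for the negation not ((Dia (not q and p) implies Box Dia (not q and p)) or q):
1. not ((Dia (not q and p) implies Box Dia (not q and p)) or q), w0
2. not (Dia (not q and p) implies Box Dia (not q and p)), w0   [neg-or-rule on 1]
3. not q, w0   [neg-or-rule on 1]
4. Dia (not q and p), w0   [neg-implies-rule on 2]
5. not Box Dia (not q and p), w0   [neg-implies-rule on 2]
6. not q and p, w1   [Dia-rule on 4: fresh world w1, w0Rw1]
7. not q, w1   [and-rule on 6]
8. p, w1   [and-rule on 6]
9. not Dia (not q and p), w2   [neg-Box-rule on 5: fresh world w2, w0Rw2]
10. not (not q and p), w0   [neg-Dia-rule on 9 via w2Rw0]
11. not (not q and p), w1   [neg-Dia-rule on 9 via w2Rw1]
12. not (not q and p), w2   [neg-Dia-rule on 9 via w2Rw2]
13. not p, w0   [neg-and-rule on 10 (branches; this branch)]
14. not p, w1   [neg-and-rule on 11 (branches; this branch)]
Accessibility: w0Rw0, w0Rw1, w0Rw2, w1Rw0, w1Rw1, w1Rw2, w2Rw0, w2Rw1, w2Rw2
Branch closes: p and not p both at w1.
Every branch closes (one shown): valid in S5.
S4-tableau for the negation not ((Dia (not q and p) implies Box Dia (not q and p)) or q):
1. not ((Dia (not q and p) implies Box Dia (not q and p)) or q), w0
2. not (Dia (not q and p) implies Box Dia (not q and p)), w0   [neg-or-rule on 1]
3. not q, w0   [neg-or-rule on 1]
4. Dia (not q and p), w0   [neg-implies-rule on 2]
5. not Box Dia (not q and p), w0   [neg-implies-rule on 2]
6. not q and p, w1   [Dia-rule on 4: fresh world w1, w0Rw1]
7. not q, w1   [and-rule on 6]
8. p, w1   [and-rule on 6]
9. not Dia (not q and p), w2   [neg-Box-rule on 5: fresh world w2, w0Rw2]
10. not (not q and p), w2   [neg-Dia-rule on 9 via w2Rw2]
11. not p, w2   [neg-and-rule on 10 (branches; this branch)]
Accessibility: w0Rw0, w0Rw1, w0Rw2, w1Rw1, w2Rw2
Complete open branch: countermodel on an S4-frame, so not valid in S4, nor in K, T (the same frame is also a K-frame and a T-frame).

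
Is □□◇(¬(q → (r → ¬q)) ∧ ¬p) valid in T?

No, not valid

Tableau for the negation ¬□□◇(¬(q → (r → ¬q)) ∧ ¬p):
1. ¬□□◇(¬(q → (r → ¬q)) ∧ ¬p), 0
2. ¬□◇(¬(q → (r → ¬q)) ∧ ¬p), 1   [¬□-rule on 1: fresh world 1, 0R1]
3. ¬◇(¬(q → (r → ¬q)) ∧ ¬p), 2   [¬□-rule on 2: fresh world 2, 1R2]
4. ¬(¬(q → (r → ¬q)) ∧ ¬p), 2   [¬◇-rule on 3 via 2R2]
5. p, 2   [¬∧-rule on 4 (branches; this branch)]
Accessibility: 0R0, 0R1, 1R1, 1R2, 2R2
The negation has an open branch (countermodel exists).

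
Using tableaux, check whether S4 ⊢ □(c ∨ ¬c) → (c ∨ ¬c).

Tableau for the negation ¬(□(c ∨ ¬c) → (c ∨ ¬c)):
1. ¬(□(c ∨ ¬c) → (c ∨ ¬c)), u
2. □(c ∨ ¬c), u   [¬→-rule on 1]
3. ¬(c ∨ ¬c), u   [¬→-rule on 1]
4. ¬c, u   [¬∨-rule on 3]
5. c, u   [¬∨-rule on 3]
Accessibility: uRu
Branch closes: c and ¬c both at u.
Every branch of the negation's tableau closes; the branch above is one of them.

Valid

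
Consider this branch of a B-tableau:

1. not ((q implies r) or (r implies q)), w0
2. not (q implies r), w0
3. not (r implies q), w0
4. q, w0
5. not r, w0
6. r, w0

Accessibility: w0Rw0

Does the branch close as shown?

Closed

Both r and not r appear at w0.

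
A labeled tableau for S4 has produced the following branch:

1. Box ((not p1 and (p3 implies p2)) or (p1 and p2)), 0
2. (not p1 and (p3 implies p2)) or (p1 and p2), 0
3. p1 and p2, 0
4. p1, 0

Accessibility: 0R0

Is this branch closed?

No atom appears with both signs at the same world.

Open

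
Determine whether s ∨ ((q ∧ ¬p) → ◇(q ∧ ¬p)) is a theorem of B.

Tableau for the negation ¬(s ∨ ((q ∧ ¬p) → ◇(q ∧ ¬p))):
1. ¬(s ∨ ((q ∧ ¬p) → ◇(q ∧ ¬p))), w0
2. ¬s, w0
3. ¬((q ∧ ¬p) → ◇(q ∧ ¬p)), w0
4. q ∧ ¬p, w0
5. ¬◇(q ∧ ¬p), w0
6. q, w0
7. ¬p, w0
8. ¬(q ∧ ¬p), w0
9. p, w0
Accessibility: w0Rw0
Branch closes: p and ¬p both at w0.
Every branch of the negation's tableau closes; the branch above is one of them.

Yes, valid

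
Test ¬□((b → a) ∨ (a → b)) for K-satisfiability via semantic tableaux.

Unsatisfiable (every branch closes)

1. ¬□((b → a) ∨ (a → b)), u
2. ¬((b → a) ∨ (a → b)), v
3. ¬(b → a), v
4. ¬(a → b), v
5. b, v
6. ¬a, v
7. a, v
8. ¬b, v
Accessibility: uRv
Branch closes: a and ¬a both at v.
Every branch closes; the branch above is one of them.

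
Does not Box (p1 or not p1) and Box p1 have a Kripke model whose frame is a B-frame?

No, unsatisfiable

1. not Box (p1 or not p1) and Box p1, u
2. not Box (p1 or not p1), u
3. Box p1, u
4. p1, u
5. not (p1 or not p1), v
6. not p1, v
7. p1, v
Accessibility: uRu, uRv, vRu, vRv
Branch closes: p1 and not p1 both at v.
Every branch closes; the branch above is one of them.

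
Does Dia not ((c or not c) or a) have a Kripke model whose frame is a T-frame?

Unsatisfiable (every branch closes)

1. Dia not ((c or not c) or a), w0
2. not ((c or not c) or a), w1   [Dia-rule on 1: fresh world w1, w0Rw1]
3. not (c or not c), w1   [neg-or-rule on 2]
4. not a, w1   [neg-or-rule on 2]
5. not c, w1   [neg-or-rule on 3]
6. c, w1   [neg-or-rule on 3]
Accessibility: w0Rw0, w0Rw1, w1Rw1
Branch closes: c and not c both at w1.
All branches of the tableau close; one closing branch shown above.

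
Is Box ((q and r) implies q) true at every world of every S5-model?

Tableau for the negation not Box ((q and r) implies q):
1. not Box ((q and r) implies q), 0
2. not ((q and r) implies q), 1   [neg-Box-rule on 1: fresh world 1, 0R1]
3. q and r, 1   [neg-implies-rule on 2]
4. not q, 1   [neg-implies-rule on 2]
5. q, 1   [and-rule on 3]
6. r, 1   [and-rule on 3]
Accessibility: 0R0, 0R1, 1R0, 1R1
Branch closes: q and not q both at 1.
All branches of the negation close; one closing branch shown above.

Valid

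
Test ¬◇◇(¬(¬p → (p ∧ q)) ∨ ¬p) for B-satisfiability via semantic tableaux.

Satisfiable

1. ¬◇◇(¬(¬p → (p ∧ q)) ∨ ¬p), u
2. ¬◇(¬(¬p → (p ∧ q)) ∨ ¬p), u   [¬◇-rule on 1 via uRu]
3. ¬(¬(¬p → (p ∧ q)) ∨ ¬p), u   [¬◇-rule on 2 via uRu]
4. ¬p → (p ∧ q), u   [¬∨-rule on 3]
5. p, u   [¬∨-rule on 3]
6. p ∧ q, u   [→-rule on 4 (branches; this branch)]
7. q, u   [∧-rule on 6]
Accessibility: uRu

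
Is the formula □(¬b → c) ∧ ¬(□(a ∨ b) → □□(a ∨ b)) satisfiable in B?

1. □(¬b → c) ∧ ¬(□(a ∨ b) → □□(a ∨ b)), w0
2. □(¬b → c), w0   [∧-rule on 1]
3. ¬(□(a ∨ b) → □□(a ∨ b)), w0   [∧-rule on 1]
4. □(a ∨ b), w0   [¬→-rule on 3]
5. ¬□□(a ∨ b), w0   [¬→-rule on 3]
6. ¬b → c, w0   [□-rule on 2 via w0Rw0]
7. a ∨ b, w0   [□-rule on 4 via w0Rw0]
8. c, w0   [→-rule on 6 (branches; this branch)]
9. b, w0   [∨-rule on 7 (branches; this branch)]
10. ¬□(a ∨ b), w1   [¬□-rule on 5: fresh world w1, w0Rw1]
11. ¬b → c, w1   [□-rule on 2 via w0Rw1]
12. a ∨ b, w1   [□-rule on 4 via w0Rw1]
13. c, w1   [→-rule on 11 (branches; this branch)]
14. b, w1   [∨-rule on 12 (branches; this branch)]
15. ¬(a ∨ b), w2   [¬□-rule on 10: fresh world w2, w1Rw2]
16. ¬a, w2   [¬∨-rule on 15]
17. ¬b, w2   [¬∨-rule on 15]
Accessibility: w0Rw0, w0Rw1, w1Rw0, w1Rw1, w1Rw2, w2Rw1, w2Rw2

Satisfiable (open branch found)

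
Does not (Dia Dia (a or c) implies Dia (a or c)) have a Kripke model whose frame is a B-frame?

1. not (Dia Dia (a or c) implies Dia (a or c)), u
2. Dia Dia (a or c), u
3. not Dia (a or c), u
4. not (a or c), u
5. not a, u
6. not c, u
7. Dia (a or c), v
8. not (a or c), v
9. not a, v
10. not c, v
11. a or c, w
12. c, w
Accessibility: uRu, uRv, vRu, vRv, vRw, wRv, wRw

Yes, satisfiable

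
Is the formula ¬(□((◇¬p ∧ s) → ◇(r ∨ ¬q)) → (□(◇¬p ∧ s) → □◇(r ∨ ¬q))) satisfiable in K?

1. ¬(□((◇¬p ∧ s) → ◇(r ∨ ¬q)) → (□(◇¬p ∧ s) → □◇(r ∨ ¬q))), 0
2. □((◇¬p ∧ s) → ◇(r ∨ ¬q)), 0
3. ¬(□(◇¬p ∧ s) → □◇(r ∨ ¬q)), 0
4. □(◇¬p ∧ s), 0
5. ¬□◇(r ∨ ¬q), 0
6. ¬◇(r ∨ ¬q), 1
7. (◇¬p ∧ s) → ◇(r ∨ ¬q), 1
8. ◇¬p ∧ s, 1
9. ◇¬p, 1
10. s, 1
11. ◇(r ∨ ¬q), 1
12. ¬p, 2
13. ¬(r ∨ ¬q), 2
14. ¬r, 2
15. q, 2
16. r ∨ ¬q, 3
17. ¬(r ∨ ¬q), 3
18. ¬r, 3
19. q, 3
20. ¬q, 3
Accessibility: 0R1, 1R2, 1R3
Branch closes: q and ¬q both at 3.
Every branch closes; the branch above is one of them.

Unsatisfiable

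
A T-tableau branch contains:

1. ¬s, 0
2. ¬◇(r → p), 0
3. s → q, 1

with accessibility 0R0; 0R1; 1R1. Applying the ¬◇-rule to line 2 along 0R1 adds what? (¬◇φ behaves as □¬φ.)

¬(r → p), 1

¬◇φ behaves as □¬φ: propagate the negated body to each accessible world.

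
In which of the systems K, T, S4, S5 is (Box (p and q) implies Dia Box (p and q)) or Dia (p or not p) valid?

T-tableau for the negation not ((Box (p and q) implies Dia Box (p and q)) or Dia (p or not p)):
1. not ((Box (p and q) implies Dia Box (p and q)) or Dia (p or not p)), w0
2. not (Box (p and q) implies Dia Box (p and q)), w0
3. not Dia (p or not p), w0
4. Box (p and q), w0
5. not Dia Box (p and q), w0
6. not (p or not p), w0
7. not p, w0
8. p, w0
Accessibility: w0Rw0
Branch closes: p and not p both at w0.
Every branch closes (one shown): valid in T, hence also in S4, S5 (every theorem of T is a theorem of S4 and S5).
K-tableau for the negation not ((Box (p and q) implies Dia Box (p and q)) or Dia (p or not p)):
1. not ((Box (p and q) implies Dia Box (p and q)) or Dia (p or not p)), w0
2. not (Box (p and q) implies Dia Box (p and q)), w0
3. not Dia (p or not p), w0
4. Box (p and q), w0
5. not Dia Box (p and q), w0
Complete open branch: countermodel on a K-frame, so not valid in K.

T, S4, S5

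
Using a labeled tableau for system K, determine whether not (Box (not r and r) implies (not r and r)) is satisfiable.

Yes, satisfiable

1. not (Box (not r and r) implies (not r and r)), w0
2. Box (not r and r), w0
3. not (not r and r), w0
4. not r, w0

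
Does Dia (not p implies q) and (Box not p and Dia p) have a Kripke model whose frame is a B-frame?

No, unsatisfiable

1. Dia (not p implies q) and (Box not p and Dia p), w0
2. Dia (not p implies q), w0
3. Box not p and Dia p, w0
4. Box not p, w0
5. Dia p, w0
6. not p, w0
7. not p implies q, w1
8. not p, w1
9. q, w1
10. p, w2
11. not p, w2
Accessibility: w0Rw0, w0Rw1, w0Rw2, w1Rw0, w1Rw1, w2Rw0, w2Rw2
Branch closes: p and not p both at w2.
All branches of the tableau close; one closing branch shown above.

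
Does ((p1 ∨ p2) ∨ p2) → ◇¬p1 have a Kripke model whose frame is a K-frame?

1. ((p1 ∨ p2) ∨ p2) → ◇¬p1, 0
2. ◇¬p1, 0   [→-rule on 1 (branches; this branch)]
3. ¬p1, 1   [◇-rule on 2: fresh world 1, 0R1]
Accessibility: 0R1

Yes, satisfiable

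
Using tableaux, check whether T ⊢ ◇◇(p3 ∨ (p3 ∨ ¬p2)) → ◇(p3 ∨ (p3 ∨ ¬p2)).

Tableau for the negation ¬(◇◇(p3 ∨ (p3 ∨ ¬p2)) → ◇(p3 ∨ (p3 ∨ ¬p2))):
1. ¬(◇◇(p3 ∨ (p3 ∨ ¬p2)) → ◇(p3 ∨ (p3 ∨ ¬p2))), w0
2. ◇◇(p3 ∨ (p3 ∨ ¬p2)), w0   [¬→-rule on 1]
3. ¬◇(p3 ∨ (p3 ∨ ¬p2)), w0   [¬→-rule on 1]
4. ¬(p3 ∨ (p3 ∨ ¬p2)), w0   [¬◇-rule on 3 via w0Rw0]
5. ¬p3, w0   [¬∨-rule on 4]
6. ¬(p3 ∨ ¬p2), w0   [¬∨-rule on 4]
7. p2, w0   [¬∨-rule on 6]
8. ◇(p3 ∨ (p3 ∨ ¬p2)), w1   [◇-rule on 2: fresh world w1, w0Rw1]
9. ¬(p3 ∨ (p3 ∨ ¬p2)), w1   [¬◇-rule on 3 via w0Rw1]
10. ¬p3, w1   [¬∨-rule on 9]
11. ¬(p3 ∨ ¬p2), w1   [¬∨-rule on 9]
12. p2, w1   [¬∨-rule on 11]
13. p3 ∨ (p3 ∨ ¬p2), w2   [◇-rule on 8: fresh world w2, w1Rw2]
14. p3 ∨ ¬p2, w2   [∨-rule on 13 (branches; this branch)]
15. ¬p2, w2   [∨-rule on 14 (branches; this branch)]
Accessibility: w0Rw0, w0Rw1, w1Rw1, w1Rw2, w2Rw2
The negation has an open branch (countermodel exists).

Not valid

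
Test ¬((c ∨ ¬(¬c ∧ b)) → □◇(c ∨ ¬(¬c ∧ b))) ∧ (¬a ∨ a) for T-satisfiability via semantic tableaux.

1. ¬((c ∨ ¬(¬c ∧ b)) → □◇(c ∨ ¬(¬c ∧ b))) ∧ (¬a ∨ a), w0
2. ¬((c ∨ ¬(¬c ∧ b)) → □◇(c ∨ ¬(¬c ∧ b))), w0
3. ¬a ∨ a, w0
4. c ∨ ¬(¬c ∧ b), w0
5. ¬□◇(c ∨ ¬(¬c ∧ b)), w0
6. a, w0
7. ¬(¬c ∧ b), w0
8. ¬b, w0
9. ¬◇(c ∨ ¬(¬c ∧ b)), w1
10. ¬(c ∨ ¬(¬c ∧ b)), w1
11. ¬c, w1
12. ¬c ∧ b, w1
13. b, w1
Accessibility: w0Rw0, w0Rw1, w1Rw1

Yes, satisfiable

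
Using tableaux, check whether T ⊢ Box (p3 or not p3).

Valid

Tableau for the negation not Box (p3 or not p3):
1. not Box (p3 or not p3), w0
2. not (p3 or not p3), w1
3. not p3, w1
4. p3, w1
Accessibility: w0Rw0, w0Rw1, w1Rw1
Branch closes: p3 and not p3 both at w1.
All branches of the negation close; one closing branch shown above.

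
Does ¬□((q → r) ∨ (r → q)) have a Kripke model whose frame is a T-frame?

Unsatisfiable (every branch closes)

1. ¬□((q → r) ∨ (r → q)), 0
2. ¬((q → r) ∨ (r → q)), 1
3. ¬(q → r), 1
4. ¬(r → q), 1
5. q, 1
6. ¬r, 1
7. r, 1
8. ¬q, 1
Accessibility: 0R0, 0R1, 1R1
Branch closes: r and ¬r both at 1.
(One branch shown.) All branches close.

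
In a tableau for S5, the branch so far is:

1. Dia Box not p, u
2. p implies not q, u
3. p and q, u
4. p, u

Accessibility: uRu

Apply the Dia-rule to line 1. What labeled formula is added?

a fresh world v with uRv, and Box not p at v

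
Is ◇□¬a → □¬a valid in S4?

Tableau for the negation ¬(◇□¬a → □¬a):
1. ¬(◇□¬a → □¬a), u
2. ◇□¬a, u
3. ¬□¬a, u
4. □¬a, v
5. ¬a, v
6. a, w
Accessibility: uRu, uRv, uRw, vRv, wRw
The negation has an open branch (countermodel exists).

Not valid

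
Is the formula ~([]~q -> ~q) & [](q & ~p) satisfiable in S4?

1. ~([]~q -> ~q) & [](q & ~p), 0
2. ~([]~q -> ~q), 0   [&-rule on 1]
3. [](q & ~p), 0   [&-rule on 1]
4. []~q, 0   [~->-rule on 2]
5. q, 0   [~->-rule on 2]
6. q & ~p, 0   [[]-rule on 3 via 0R0]
7. ~p, 0   [&-rule on 6]
8. ~q, 0   [[]-rule on 4 via 0R0]
Accessibility: 0R0
Branch closes: q and ~q both at 0.
Every branch closes; the branch above is one of them.

Unsatisfiable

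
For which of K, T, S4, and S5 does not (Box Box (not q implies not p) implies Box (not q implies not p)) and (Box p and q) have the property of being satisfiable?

K-tableau for the formula:
1. not (Box Box (not q implies not p) implies Box (not q implies not p)) and (Box p and q), u
2. not (Box Box (not q implies not p) implies Box (not q implies not p)), u   [and-rule on 1]
3. Box p and q, u   [and-rule on 1]
4. Box Box (not q implies not p), u   [neg-implies-rule on 2]
5. not Box (not q implies not p), u   [neg-implies-rule on 2]
6. Box p, u   [and-rule on 3]
7. q, u   [and-rule on 3]
8. not (not q implies not p), v   [neg-Box-rule on 5: fresh world v, uRv]
9. not q, v   [neg-implies-rule on 8]
10. p, v   [neg-implies-rule on 8]
11. Box (not q implies not p), v   [Box-rule on 4 via uRv]
Accessibility: uRv
Complete open branch: satisfiable in K.
T-tableau for the formula:
1. not (Box Box (not q implies not p) implies Box (not q implies not p)) and (Box p and q), u
2. not (Box Box (not q implies not p) implies Box (not q implies not p)), u   [and-rule on 1]
3. Box p and q, u   [and-rule on 1]
4. Box Box (not q implies not p), u   [neg-implies-rule on 2]
5. not Box (not q implies not p), u   [neg-implies-rule on 2]
6. Box p, u   [and-rule on 3]
7. q, u   [and-rule on 3]
8. Box (not q implies not p), u   [Box-rule on 4 via uRu]
9. p, u   [Box-rule on 6 via uRu]
10. not q implies not p, u   [Box-rule on 8 via uRu]
11. not (not q implies not p), v   [neg-Box-rule on 5: fresh world v, uRv]
12. not q, v   [neg-implies-rule on 11]
13. p, v   [neg-implies-rule on 11]
14. Box (not q implies not p), v   [Box-rule on 4 via uRv]
15. not q implies not p, v   [Box-rule on 8 via uRv]
16. not p, v   [implies-rule on 15 (branches; this branch)]
Accessibility: uRu, uRv, vRv
Branch closes: p and not p both at v.
Every branch closes (one shown): unsatisfiable in T, hence also in S4, S5 (every S4/S5-frame is a T-frame).

K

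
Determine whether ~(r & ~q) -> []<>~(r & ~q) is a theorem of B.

Tableau for the negation ~(~(r & ~q) -> []<>~(r & ~q)):
1. ~(~(r & ~q) -> []<>~(r & ~q)), 0
2. ~(r & ~q), 0   [~->-rule on 1]
3. ~[]<>~(r & ~q), 0   [~->-rule on 1]
4. q, 0   [~&-rule on 2 (branches; this branch)]
5. ~<>~(r & ~q), 1   [~[]-rule on 3: fresh world 1, 0R1]
6. r & ~q, 0   [~<>-rule on 5 via 1R0]
7. r, 0   [&-rule on 6]
8. ~q, 0   [&-rule on 6]
Accessibility: 0R0, 0R1, 1R0, 1R1
Branch closes: q and ~q both at 0.
Every branch of the negation's tableau closes; the branch above is one of them.

Yes, valid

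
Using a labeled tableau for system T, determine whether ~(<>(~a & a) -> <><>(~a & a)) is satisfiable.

Unsatisfiable

1. ~(<>(~a & a) -> <><>(~a & a)), w0
2. <>(~a & a), w0
3. ~<><>(~a & a), w0
4. ~<>(~a & a), w0
5. ~(~a & a), w0
6. ~a, w0
7. ~a & a, w1
8. ~a, w1
9. a, w1
Accessibility: w0Rw0, w0Rw1, w1Rw1
Branch closes: a and ~a both at w1.
Every branch closes; the branch above is one of them.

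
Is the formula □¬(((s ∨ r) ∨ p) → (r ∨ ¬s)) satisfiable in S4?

1. □¬(((s ∨ r) ∨ p) → (r ∨ ¬s)), u
2. ¬(((s ∨ r) ∨ p) → (r ∨ ¬s)), u   [□-rule on 1 via uRu]
3. (s ∨ r) ∨ p, u   [¬→-rule on 2]
4. ¬(r ∨ ¬s), u   [¬→-rule on 2]
5. ¬r, u   [¬∨-rule on 4]
6. s, u   [¬∨-rule on 4]
7. p, u   [∨-rule on 3 (branches; this branch)]
Accessibility: uRu

Satisfiable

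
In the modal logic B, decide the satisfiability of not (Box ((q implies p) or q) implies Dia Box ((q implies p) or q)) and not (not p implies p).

1. not (Box ((q implies p) or q) implies Dia Box ((q implies p) or q)) and not (not p implies p), u
2. not (Box ((q implies p) or q) implies Dia Box ((q implies p) or q)), u
3. not (not p implies p), u
4. Box ((q implies p) or q), u
5. not Dia Box ((q implies p) or q), u
6. not p, u
7. (q implies p) or q, u
8. not Box ((q implies p) or q), u
9. q implies p, u
10. not q, u
11. not ((q implies p) or q), v
12. not (q implies p), v
13. not q, v
14. q, v
15. not p, v
Accessibility: uRu, uRv, vRu, vRv
Branch closes: q and not q both at v.
Every branch closes; the branch above is one of them.

No, unsatisfiable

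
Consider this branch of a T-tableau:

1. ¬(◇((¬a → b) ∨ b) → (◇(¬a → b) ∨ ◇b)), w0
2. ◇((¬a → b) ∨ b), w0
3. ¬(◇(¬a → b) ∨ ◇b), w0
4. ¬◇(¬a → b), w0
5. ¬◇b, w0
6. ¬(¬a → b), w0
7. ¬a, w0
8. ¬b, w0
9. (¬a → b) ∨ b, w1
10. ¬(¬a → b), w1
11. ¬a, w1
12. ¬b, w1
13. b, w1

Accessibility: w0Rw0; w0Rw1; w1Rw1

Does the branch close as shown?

Both b and ¬b appear at w1.

Yes, closed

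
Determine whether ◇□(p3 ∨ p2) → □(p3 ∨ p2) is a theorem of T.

Not valid

Tableau for the negation ¬(◇□(p3 ∨ p2) → □(p3 ∨ p2)):
1. ¬(◇□(p3 ∨ p2) → □(p3 ∨ p2)), w0
2. ◇□(p3 ∨ p2), w0
3. ¬□(p3 ∨ p2), w0
4. □(p3 ∨ p2), w1
5. p3 ∨ p2, w1
6. p2, w1
7. ¬(p3 ∨ p2), w2
8. ¬p3, w2
9. ¬p2, w2
Accessibility: w0Rw0, w0Rw1, w0Rw2, w1Rw1, w2Rw2
The negation has an open branch (countermodel exists).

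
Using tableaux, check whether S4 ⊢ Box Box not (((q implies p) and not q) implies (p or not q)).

Tableau for the negation not Box Box not (((q implies p) and not q) implies (p or not q)):
1. not Box Box not (((q implies p) and not q) implies (p or not q)), u
2. not Box not (((q implies p) and not q) implies (p or not q)), v
3. ((q implies p) and not q) implies (p or not q), w
4. p or not q, w
5. not q, w
Accessibility: uRu, uRv, uRw, vRv, vRw, wRw
The negation has an open branch (countermodel exists).

No, not valid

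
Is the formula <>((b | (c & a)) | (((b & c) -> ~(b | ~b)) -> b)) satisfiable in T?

Satisfiable

1. <>((b | (c & a)) | (((b & c) -> ~(b | ~b)) -> b)), w0
2. (b | (c & a)) | (((b & c) -> ~(b | ~b)) -> b), w1
3. ((b & c) -> ~(b | ~b)) -> b, w1
4. b, w1
Accessibility: w0Rw0, w0Rw1, w1Rw1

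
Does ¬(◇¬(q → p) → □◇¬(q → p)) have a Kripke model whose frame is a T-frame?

1. ¬(◇¬(q → p) → □◇¬(q → p)), w0
2. ◇¬(q → p), w0   [¬→-rule on 1]
3. ¬□◇¬(q → p), w0   [¬→-rule on 1]
4. ¬(q → p), w1   [◇-rule on 2: fresh world w1, w0Rw1]
5. q, w1   [¬→-rule on 4]
6. ¬p, w1   [¬→-rule on 4]
7. ¬◇¬(q → p), w2   [¬□-rule on 3: fresh world w2, w0Rw2]
8. q → p, w2   [¬◇-rule on 7 via w2Rw2]
9. p, w2   [→-rule on 8 (branches; this branch)]
Accessibility: w0Rw0, w0Rw1, w0Rw2, w1Rw1, w2Rw2

Satisfiable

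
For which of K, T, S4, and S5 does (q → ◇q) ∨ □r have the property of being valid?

T, S4, S5

K-tableau for the negation ¬((q → ◇q) ∨ □r):
1. ¬((q → ◇q) ∨ □r), w0
2. ¬(q → ◇q), w0
3. ¬□r, w0
4. q, w0
5. ¬◇q, w0
6. ¬r, w1
7. ¬q, w1
Accessibility: w0Rw1
Complete open branch: countermodel on a K-frame, so not valid in K.
T-tableau for the negation ¬((q → ◇q) ∨ □r):
1. ¬((q → ◇q) ∨ □r), w0
2. ¬(q → ◇q), w0
3. ¬□r, w0
4. q, w0
5. ¬◇q, w0
6. ¬q, w0
Accessibility: w0Rw0
Branch closes: q and ¬q both at w0.
Every branch closes (one shown): valid in T, hence also in S4, S5 (every theorem of T is a theorem of S4 and S5).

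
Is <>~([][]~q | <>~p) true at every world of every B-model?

Tableau for the negation ~<>~([][]~q | <>~p):
1. ~<>~([][]~q | <>~p), u
2. [][]~q | <>~p, u
3. <>~p, u
4. ~p, v
5. [][]~q | <>~p, v
6. <>~p, v
7. ~p, w
Accessibility: uRu, uRv, vRu, vRv, vRw, wRv, wRw
The negation has an open branch (countermodel exists).

Invalid (countermodel exists)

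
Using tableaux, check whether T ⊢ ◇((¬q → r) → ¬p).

Tableau for the negation ¬◇((¬q → r) → ¬p):
1. ¬◇((¬q → r) → ¬p), w0
2. ¬((¬q → r) → ¬p), w0
3. ¬q → r, w0
4. p, w0
5. r, w0
Accessibility: w0Rw0
The negation has an open branch (countermodel exists).

No, not valid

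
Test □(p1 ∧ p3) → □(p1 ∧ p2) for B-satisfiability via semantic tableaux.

Satisfiable (open branch found)

1. □(p1 ∧ p3) → □(p1 ∧ p2), 0
2. □(p1 ∧ p2), 0   [→-rule on 1 (branches; this branch)]
3. p1 ∧ p2, 0   [□-rule on 2 via 0R0]
4. p1, 0   [∧-rule on 3]
5. p2, 0   [∧-rule on 3]
Accessibility: 0R0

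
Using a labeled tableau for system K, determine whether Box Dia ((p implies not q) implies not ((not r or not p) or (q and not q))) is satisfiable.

Yes, satisfiable

1. Box Dia ((p implies not q) implies not ((not r or not p) or (q and not q))), w0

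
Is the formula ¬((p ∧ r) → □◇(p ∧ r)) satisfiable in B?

1. ¬((p ∧ r) → □◇(p ∧ r)), u
2. p ∧ r, u   [¬→-rule on 1]
3. ¬□◇(p ∧ r), u   [¬→-rule on 1]
4. p, u   [∧-rule on 2]
5. r, u   [∧-rule on 2]
6. ¬◇(p ∧ r), v   [¬□-rule on 3: fresh world v, uRv]
7. ¬(p ∧ r), u   [¬◇-rule on 6 via vRu]
8. ¬(p ∧ r), v   [¬◇-rule on 6 via vRv]
9. ¬r, u   [¬∧-rule on 7 (branches; this branch)]
Accessibility: uRu, uRv, vRu, vRv
Branch closes: r and ¬r both at u.
Every branch closes; the branch above is one of them.

Unsatisfiable (every branch closes)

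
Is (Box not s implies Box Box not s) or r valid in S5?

Valid

Tableau for the negation not ((Box not s implies Box Box not s) or r):
1. not ((Box not s implies Box Box not s) or r), 0
2. not (Box not s implies Box Box not s), 0
3. not r, 0
4. Box not s, 0
5. not Box Box not s, 0
6. not s, 0
7. not Box not s, 1
8. not s, 1
9. s, 2
10. not s, 2
Accessibility: 0R0, 0R1, 0R2, 1R0, 1R1, 1R2, 2R0, 2R1, 2R2
Branch closes: s and not s both at 2.
All branches of the negation close; one closing branch shown above.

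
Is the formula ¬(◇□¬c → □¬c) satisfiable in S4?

1. ¬(◇□¬c → □¬c), w0
2. ◇□¬c, w0   [¬→-rule on 1]
3. ¬□¬c, w0   [¬→-rule on 1]
4. □¬c, w1   [◇-rule on 2: fresh world w1, w0Rw1]
5. ¬c, w1   [□-rule on 4 via w1Rw1]
6. c, w2   [¬□-rule on 3: fresh world w2, w0Rw2]
Accessibility: w0Rw0, w0Rw1, w0Rw2, w1Rw1, w2Rw2

Satisfiable (open branch found)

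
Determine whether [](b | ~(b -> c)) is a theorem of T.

Invalid (countermodel exists)

Tableau for the negation ~[](b | ~(b -> c)):
1. ~[](b | ~(b -> c)), w0
2. ~(b | ~(b -> c)), w1
3. ~b, w1
4. b -> c, w1
5. c, w1
Accessibility: w0Rw0, w0Rw1, w1Rw1
The negation has an open branch (countermodel exists).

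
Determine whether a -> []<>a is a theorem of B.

Tableau for the negation ~(a -> []<>a):
1. ~(a -> []<>a), w0
2. a, w0
3. ~[]<>a, w0
4. ~<>a, w1
5. ~a, w0
Accessibility: w0Rw0, w0Rw1, w1Rw0, w1Rw1
Branch closes: a and ~a both at w0.
All branches of the negation close; one closing branch shown above.

Yes, valid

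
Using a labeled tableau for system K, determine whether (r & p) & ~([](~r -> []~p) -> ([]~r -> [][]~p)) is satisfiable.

1. (r & p) & ~([](~r -> []~p) -> ([]~r -> [][]~p)), u
2. r & p, u
3. ~([](~r -> []~p) -> ([]~r -> [][]~p)), u
4. r, u
5. p, u
6. [](~r -> []~p), u
7. ~([]~r -> [][]~p), u
8. []~r, u
9. ~[][]~p, u
10. ~[]~p, v
11. ~r -> []~p, v
12. ~r, v
13. []~p, v
14. p, w
15. ~p, w
Accessibility: uRv, vRw
Branch closes: p and ~p both at w.
(One branch shown.) All branches close.

Unsatisfiable (every branch closes)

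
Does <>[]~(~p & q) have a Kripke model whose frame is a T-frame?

Yes, satisfiable

1. <>[]~(~p & q), 0
2. []~(~p & q), 1
3. ~(~p & q), 1
4. ~q, 1
Accessibility: 0R0, 0R1, 1R1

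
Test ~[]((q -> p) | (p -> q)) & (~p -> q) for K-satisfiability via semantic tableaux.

1. ~[]((q -> p) | (p -> q)) & (~p -> q), u
2. ~[]((q -> p) | (p -> q)), u   [&-rule on 1]
3. ~p -> q, u   [&-rule on 1]
4. q, u   [->-rule on 3 (branches; this branch)]
5. ~((q -> p) | (p -> q)), v   [~[]-rule on 2: fresh world v, uRv]
6. ~(q -> p), v   [~|-rule on 5]
7. ~(p -> q), v   [~|-rule on 5]
8. q, v   [~->-rule on 6]
9. ~p, v   [~->-rule on 6]
10. p, v   [~->-rule on 7]
11. ~q, v   [~->-rule on 7]
Accessibility: uRv
Branch closes: p and ~p both at v.
(One branch shown.) All branches close.

Unsatisfiable (every branch closes)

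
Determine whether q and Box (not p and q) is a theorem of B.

Tableau for the negation not (q and Box (not p and q)):
1. not (q and Box (not p and q)), u
2. not Box (not p and q), u
3. not (not p and q), v
4. not q, v
Accessibility: uRu, uRv, vRu, vRv
The negation has an open branch (countermodel exists).

Invalid (countermodel exists)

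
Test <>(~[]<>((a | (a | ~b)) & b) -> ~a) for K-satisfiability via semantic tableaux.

1. <>(~[]<>((a | (a | ~b)) & b) -> ~a), u
2. ~[]<>((a | (a | ~b)) & b) -> ~a, v   [<>-rule on 1: fresh world v, uRv]
3. ~a, v   [->-rule on 2 (branches; this branch)]
Accessibility: uRv

Satisfiable (open branch found)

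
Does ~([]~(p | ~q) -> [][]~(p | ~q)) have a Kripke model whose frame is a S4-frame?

No, unsatisfiable

1. ~([]~(p | ~q) -> [][]~(p | ~q)), w0
2. []~(p | ~q), w0
3. ~[][]~(p | ~q), w0
4. ~(p | ~q), w0
5. ~p, w0
6. q, w0
7. ~[]~(p | ~q), w1
8. ~(p | ~q), w1
9. ~p, w1
10. q, w1
11. p | ~q, w2
12. ~(p | ~q), w2
13. ~p, w2
14. q, w2
15. ~q, w2
Accessibility: w0Rw0, w0Rw1, w0Rw2, w1Rw1, w1Rw2, w2Rw2
Branch closes: q and ~q both at w2.
Every branch closes; the branch above is one of them.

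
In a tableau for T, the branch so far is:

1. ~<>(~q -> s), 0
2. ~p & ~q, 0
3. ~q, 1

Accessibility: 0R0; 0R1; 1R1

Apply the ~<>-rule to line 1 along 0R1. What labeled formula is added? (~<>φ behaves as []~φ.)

~<>φ behaves as []~φ: propagate the negated body to each accessible world.

~(~q -> s), 1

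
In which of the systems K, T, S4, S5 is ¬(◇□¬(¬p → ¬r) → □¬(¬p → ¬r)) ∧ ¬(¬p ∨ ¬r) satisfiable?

K, T, S4

S5-tableau for the formula:
1. ¬(◇□¬(¬p → ¬r) → □¬(¬p → ¬r)) ∧ ¬(¬p ∨ ¬r), u
2. ¬(◇□¬(¬p → ¬r) → □¬(¬p → ¬r)), u
3. ¬(¬p ∨ ¬r), u
4. ◇□¬(¬p → ¬r), u
5. ¬□¬(¬p → ¬r), u
6. p, u
7. r, u
8. □¬(¬p → ¬r), v
9. ¬(¬p → ¬r), u
10. ¬p, u
Accessibility: uRu, uRv, vRu, vRv
Branch closes: p and ¬p both at u.
Every branch closes (one shown): unsatisfiable in S5.
S4-tableau for the formula:
1. ¬(◇□¬(¬p → ¬r) → □¬(¬p → ¬r)) ∧ ¬(¬p ∨ ¬r), u
2. ¬(◇□¬(¬p → ¬r) → □¬(¬p → ¬r)), u
3. ¬(¬p ∨ ¬r), u
4. ◇□¬(¬p → ¬r), u
5. ¬□¬(¬p → ¬r), u
6. p, u
7. r, u
8. □¬(¬p → ¬r), v
9. ¬(¬p → ¬r), v
10. ¬p, v
11. r, v
12. ¬p → ¬r, w
13. ¬r, w
Accessibility: uRu, uRv, uRw, vRv, wRw
Complete open branch: satisfiable in S4, hence also in K, T (this S4-model is also a K-model and a T-model).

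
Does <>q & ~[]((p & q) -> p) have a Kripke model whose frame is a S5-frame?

1. <>q & ~[]((p & q) -> p), 0
2. <>q, 0
3. ~[]((p & q) -> p), 0
4. q, 1
5. ~((p & q) -> p), 2
6. p & q, 2
7. ~p, 2
8. p, 2
9. q, 2
Accessibility: 0R0, 0R1, 0R2, 1R0, 1R1, 1R2, 2R0, 2R1, 2R2
Branch closes: p and ~p both at 2.
All branches of the tableau close; one closing branch shown above.

Unsatisfiable (every branch closes)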